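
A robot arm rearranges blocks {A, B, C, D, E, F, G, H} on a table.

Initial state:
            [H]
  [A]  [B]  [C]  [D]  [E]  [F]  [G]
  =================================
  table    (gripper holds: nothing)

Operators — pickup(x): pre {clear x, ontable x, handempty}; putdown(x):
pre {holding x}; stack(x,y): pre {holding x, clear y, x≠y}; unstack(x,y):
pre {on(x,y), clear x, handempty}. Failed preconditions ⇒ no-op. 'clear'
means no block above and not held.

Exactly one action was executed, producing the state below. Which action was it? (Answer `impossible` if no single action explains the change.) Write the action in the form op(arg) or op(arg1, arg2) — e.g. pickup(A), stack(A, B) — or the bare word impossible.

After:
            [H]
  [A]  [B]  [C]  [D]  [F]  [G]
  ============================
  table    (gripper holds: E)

target: towers=[A; B; C/H; D; F; G] holding=E
         pickup(G) → towers=[A; B; C/H; D; E; F] holding=G
         pickup(A) → towers=[B; C/H; D; E; F; G] holding=A
         pickup(E) → towers=[A; B; C/H; D; F; G] holding=E  ← match
     unstack(H, C) → towers=[A; B; C; D; E; F; G] holding=H
         pickup(B) → towers=[A; C/H; D; E; F; G] holding=B
         pickup(F) → towers=[A; B; C/H; D; E; G] holding=F
         pickup(D) → towers=[A; B; C/H; E; F; G] holding=D

pickup(E)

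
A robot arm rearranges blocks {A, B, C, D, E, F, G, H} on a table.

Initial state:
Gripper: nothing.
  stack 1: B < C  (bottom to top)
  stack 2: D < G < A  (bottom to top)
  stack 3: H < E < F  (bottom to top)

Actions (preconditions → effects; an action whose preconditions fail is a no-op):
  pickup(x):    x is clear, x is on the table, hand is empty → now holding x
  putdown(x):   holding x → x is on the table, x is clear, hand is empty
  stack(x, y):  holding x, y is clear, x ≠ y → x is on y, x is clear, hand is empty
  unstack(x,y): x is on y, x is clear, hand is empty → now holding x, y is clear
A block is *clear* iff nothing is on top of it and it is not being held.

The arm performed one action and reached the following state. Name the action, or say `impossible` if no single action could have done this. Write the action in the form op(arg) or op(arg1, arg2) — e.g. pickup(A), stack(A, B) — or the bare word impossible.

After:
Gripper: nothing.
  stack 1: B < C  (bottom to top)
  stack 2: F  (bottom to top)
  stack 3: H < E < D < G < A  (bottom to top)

impossible

target: towers=[B/C; F; H/E/D/G/A] holding=-
     unstack(A, G) → towers=[B/C; D/G; H/E/F] holding=A
     unstack(F, E) → towers=[B/C; D/G/A; H/E] holding=F
     unstack(C, B) → towers=[B; D/G/A; H/E/F] holding=C
none of the 3 applicable actions match → impossible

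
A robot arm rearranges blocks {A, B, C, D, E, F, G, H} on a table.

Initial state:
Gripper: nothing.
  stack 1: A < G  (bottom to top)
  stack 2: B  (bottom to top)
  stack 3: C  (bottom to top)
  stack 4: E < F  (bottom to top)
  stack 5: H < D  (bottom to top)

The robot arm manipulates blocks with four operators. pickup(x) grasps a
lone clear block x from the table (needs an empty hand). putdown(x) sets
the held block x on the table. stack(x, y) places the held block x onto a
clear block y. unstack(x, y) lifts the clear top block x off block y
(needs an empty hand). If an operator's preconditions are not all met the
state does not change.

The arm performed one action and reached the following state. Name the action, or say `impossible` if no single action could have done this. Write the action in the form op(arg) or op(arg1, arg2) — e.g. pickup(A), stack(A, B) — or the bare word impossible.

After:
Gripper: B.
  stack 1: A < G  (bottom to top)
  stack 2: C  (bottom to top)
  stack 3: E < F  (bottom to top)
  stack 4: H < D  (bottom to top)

pickup(B)

target: towers=[A/G; C; E/F; H/D] holding=B
     unstack(G, A) → towers=[A; B; C; E/F; H/D] holding=G
         pickup(B) → towers=[A/G; C; E/F; H/D] holding=B  ← match
     unstack(F, E) → towers=[A/G; B; C; E; H/D] holding=F
     unstack(D, H) → towers=[A/G; B; C; E/F; H] holding=D
         pickup(C) → towers=[A/G; B; E/F; H/D] holding=C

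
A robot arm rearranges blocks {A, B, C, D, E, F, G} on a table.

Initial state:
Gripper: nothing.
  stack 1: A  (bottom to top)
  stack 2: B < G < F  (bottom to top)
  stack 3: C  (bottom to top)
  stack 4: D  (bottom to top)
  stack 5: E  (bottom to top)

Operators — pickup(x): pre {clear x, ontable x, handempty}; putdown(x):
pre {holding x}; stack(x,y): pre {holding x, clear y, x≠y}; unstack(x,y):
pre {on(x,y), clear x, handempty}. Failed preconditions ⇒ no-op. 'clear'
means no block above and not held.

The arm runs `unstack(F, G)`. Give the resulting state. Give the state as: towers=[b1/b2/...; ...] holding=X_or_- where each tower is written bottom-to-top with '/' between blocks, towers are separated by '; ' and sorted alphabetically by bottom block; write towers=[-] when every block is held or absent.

towers=[A; B/G; C; D; E] holding=F

before: towers=[A; B/G/F; C; D; E] holding=-
pre[unstack(F, G)]: on(F,G) yes, clear(F) yes, handempty yes
all met → apply unstack(F, G)
after:  towers=[A; B/G; C; D; E] holding=F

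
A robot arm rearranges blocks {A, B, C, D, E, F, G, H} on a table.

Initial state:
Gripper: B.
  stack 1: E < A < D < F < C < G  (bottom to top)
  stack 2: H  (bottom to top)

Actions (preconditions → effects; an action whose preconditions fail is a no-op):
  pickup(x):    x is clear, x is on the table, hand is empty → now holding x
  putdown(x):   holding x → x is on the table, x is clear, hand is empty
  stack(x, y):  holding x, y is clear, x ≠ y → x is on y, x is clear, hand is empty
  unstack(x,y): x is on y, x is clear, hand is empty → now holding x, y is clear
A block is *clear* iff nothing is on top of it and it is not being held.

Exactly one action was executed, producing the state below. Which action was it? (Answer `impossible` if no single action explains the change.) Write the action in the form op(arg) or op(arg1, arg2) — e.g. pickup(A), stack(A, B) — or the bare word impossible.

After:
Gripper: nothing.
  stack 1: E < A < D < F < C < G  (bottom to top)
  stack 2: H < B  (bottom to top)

target: towers=[E/A/D/F/C/G; H/B] holding=-
        putdown(B) → towers=[B; E/A/D/F/C/G; H] holding=-
       stack(B, G) → towers=[E/A/D/F/C/G/B; H] holding=-
       stack(B, H) → towers=[E/A/D/F/C/G; H/B] holding=-  ← match

stack(B, H)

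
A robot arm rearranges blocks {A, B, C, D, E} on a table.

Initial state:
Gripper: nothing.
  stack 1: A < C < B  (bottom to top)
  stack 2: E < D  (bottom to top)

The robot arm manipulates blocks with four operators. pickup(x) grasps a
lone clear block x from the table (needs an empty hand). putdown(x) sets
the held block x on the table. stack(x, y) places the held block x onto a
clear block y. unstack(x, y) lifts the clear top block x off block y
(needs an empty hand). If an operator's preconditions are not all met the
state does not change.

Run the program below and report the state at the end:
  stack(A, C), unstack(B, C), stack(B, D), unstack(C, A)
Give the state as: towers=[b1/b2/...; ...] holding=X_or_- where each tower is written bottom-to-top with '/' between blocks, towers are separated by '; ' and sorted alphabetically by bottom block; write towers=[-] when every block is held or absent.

step 1 (stack(A, C)) [no-op]: towers=[A/C/B; E/D] holding=-
step 2 (unstack(B, C)): towers=[A/C; E/D] holding=B
step 3 (stack(B, D)): towers=[A/C; E/D/B] holding=-
step 4 (unstack(C, A)): towers=[A; E/D/B] holding=C

towers=[A; E/D/B] holding=C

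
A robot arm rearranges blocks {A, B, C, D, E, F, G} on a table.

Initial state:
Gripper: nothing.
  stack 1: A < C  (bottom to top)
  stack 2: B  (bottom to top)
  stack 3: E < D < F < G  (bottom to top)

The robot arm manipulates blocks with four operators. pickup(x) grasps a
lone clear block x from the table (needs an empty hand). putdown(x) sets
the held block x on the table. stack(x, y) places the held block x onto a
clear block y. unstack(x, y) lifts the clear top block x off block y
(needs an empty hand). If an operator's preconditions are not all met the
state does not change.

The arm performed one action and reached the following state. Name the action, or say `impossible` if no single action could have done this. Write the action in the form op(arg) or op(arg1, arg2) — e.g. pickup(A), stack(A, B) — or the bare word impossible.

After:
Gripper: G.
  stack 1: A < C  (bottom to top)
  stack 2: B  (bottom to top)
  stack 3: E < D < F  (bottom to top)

unstack(G, F)

target: towers=[A/C; B; E/D/F] holding=G
         pickup(B) → towers=[A/C; E/D/F/G] holding=B
     unstack(G, F) → towers=[A/C; B; E/D/F] holding=G  ← match
     unstack(C, A) → towers=[A; B; E/D/F/G] holding=C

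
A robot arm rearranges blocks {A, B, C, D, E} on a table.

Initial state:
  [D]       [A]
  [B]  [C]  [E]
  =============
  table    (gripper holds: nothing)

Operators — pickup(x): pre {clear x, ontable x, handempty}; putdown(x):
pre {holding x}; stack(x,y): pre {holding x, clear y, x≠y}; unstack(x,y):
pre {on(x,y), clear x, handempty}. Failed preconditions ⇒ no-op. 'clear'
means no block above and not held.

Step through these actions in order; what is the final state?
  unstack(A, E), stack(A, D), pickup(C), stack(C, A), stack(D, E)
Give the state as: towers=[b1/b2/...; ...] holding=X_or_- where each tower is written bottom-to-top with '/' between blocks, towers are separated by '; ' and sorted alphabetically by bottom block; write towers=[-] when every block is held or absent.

step 1 (unstack(A, E)): towers=[B/D; C; E] holding=A
step 2 (stack(A, D)): towers=[B/D/A; C; E] holding=-
step 3 (pickup(C)): towers=[B/D/A; E] holding=C
step 4 (stack(C, A)): towers=[B/D/A/C; E] holding=-
step 5 (stack(D, E)) [no-op]: towers=[B/D/A/C; E] holding=-

towers=[B/D/A/C; E] holding=-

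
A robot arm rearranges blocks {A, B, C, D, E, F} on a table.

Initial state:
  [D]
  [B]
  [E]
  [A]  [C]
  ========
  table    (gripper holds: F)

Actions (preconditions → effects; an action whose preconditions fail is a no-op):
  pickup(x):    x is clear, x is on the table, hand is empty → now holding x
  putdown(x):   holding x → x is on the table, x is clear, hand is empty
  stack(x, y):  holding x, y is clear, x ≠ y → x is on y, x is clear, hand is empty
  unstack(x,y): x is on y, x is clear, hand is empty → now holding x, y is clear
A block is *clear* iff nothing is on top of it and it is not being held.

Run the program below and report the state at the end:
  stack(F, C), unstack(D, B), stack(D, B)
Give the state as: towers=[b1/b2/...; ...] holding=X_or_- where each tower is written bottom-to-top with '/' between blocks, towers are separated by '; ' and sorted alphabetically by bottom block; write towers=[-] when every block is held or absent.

step 1 (stack(F, C)): towers=[A/E/B/D; C/F] holding=-
step 2 (unstack(D, B)): towers=[A/E/B; C/F] holding=D
step 3 (stack(D, B)): towers=[A/E/B/D; C/F] holding=-

towers=[A/E/B/D; C/F] holding=-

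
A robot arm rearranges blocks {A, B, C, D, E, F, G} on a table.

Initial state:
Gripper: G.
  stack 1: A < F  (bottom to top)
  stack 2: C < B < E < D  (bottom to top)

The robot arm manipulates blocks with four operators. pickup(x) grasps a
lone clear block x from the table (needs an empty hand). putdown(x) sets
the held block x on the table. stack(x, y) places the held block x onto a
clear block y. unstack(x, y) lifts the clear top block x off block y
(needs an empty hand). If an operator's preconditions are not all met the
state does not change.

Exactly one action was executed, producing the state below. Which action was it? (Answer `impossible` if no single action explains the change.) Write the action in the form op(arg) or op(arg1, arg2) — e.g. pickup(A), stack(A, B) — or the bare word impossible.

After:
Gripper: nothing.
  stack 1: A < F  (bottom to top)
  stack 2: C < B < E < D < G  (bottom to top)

stack(G, D)

target: towers=[A/F; C/B/E/D/G] holding=-
        putdown(G) → towers=[A/F; C/B/E/D; G] holding=-
       stack(G, F) → towers=[A/F/G; C/B/E/D] holding=-
       stack(G, D) → towers=[A/F; C/B/E/D/G] holding=-  ← match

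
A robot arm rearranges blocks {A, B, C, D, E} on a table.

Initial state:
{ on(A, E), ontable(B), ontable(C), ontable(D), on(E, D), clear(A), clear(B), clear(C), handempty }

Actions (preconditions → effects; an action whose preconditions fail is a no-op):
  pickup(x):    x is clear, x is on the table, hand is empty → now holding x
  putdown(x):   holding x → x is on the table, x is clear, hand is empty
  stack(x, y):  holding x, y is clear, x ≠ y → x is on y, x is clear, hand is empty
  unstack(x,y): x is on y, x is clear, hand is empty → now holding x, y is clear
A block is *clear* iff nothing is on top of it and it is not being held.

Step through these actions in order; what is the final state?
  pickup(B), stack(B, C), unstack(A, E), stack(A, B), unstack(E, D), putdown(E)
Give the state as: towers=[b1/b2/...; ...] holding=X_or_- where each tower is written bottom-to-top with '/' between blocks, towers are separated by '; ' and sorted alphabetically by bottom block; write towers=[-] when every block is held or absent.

towers=[C/B/A; D; E] holding=-

step 1 (pickup(B)): towers=[C; D/E/A] holding=B
step 2 (stack(B, C)): towers=[C/B; D/E/A] holding=-
step 3 (unstack(A, E)): towers=[C/B; D/E] holding=A
step 4 (stack(A, B)): towers=[C/B/A; D/E] holding=-
step 5 (unstack(E, D)): towers=[C/B/A; D] holding=E
step 6 (putdown(E)): towers=[C/B/A; D; E] holding=-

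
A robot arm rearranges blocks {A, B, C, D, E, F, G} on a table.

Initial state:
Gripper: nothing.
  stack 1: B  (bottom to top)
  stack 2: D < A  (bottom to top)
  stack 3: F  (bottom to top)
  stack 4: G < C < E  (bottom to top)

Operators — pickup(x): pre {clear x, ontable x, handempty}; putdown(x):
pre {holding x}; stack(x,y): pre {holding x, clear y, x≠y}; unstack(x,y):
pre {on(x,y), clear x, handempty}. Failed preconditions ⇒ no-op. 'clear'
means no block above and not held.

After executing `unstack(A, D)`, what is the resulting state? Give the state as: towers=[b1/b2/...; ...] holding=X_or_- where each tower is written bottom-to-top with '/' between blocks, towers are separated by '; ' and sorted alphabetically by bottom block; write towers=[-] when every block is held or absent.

towers=[B; D; F; G/C/E] holding=A

before: towers=[B; D/A; F; G/C/E] holding=-
pre[unstack(A, D)]: on(A,D) yes, clear(A) yes, handempty yes
all met → apply unstack(A, D)
after:  towers=[B; D; F; G/C/E] holding=A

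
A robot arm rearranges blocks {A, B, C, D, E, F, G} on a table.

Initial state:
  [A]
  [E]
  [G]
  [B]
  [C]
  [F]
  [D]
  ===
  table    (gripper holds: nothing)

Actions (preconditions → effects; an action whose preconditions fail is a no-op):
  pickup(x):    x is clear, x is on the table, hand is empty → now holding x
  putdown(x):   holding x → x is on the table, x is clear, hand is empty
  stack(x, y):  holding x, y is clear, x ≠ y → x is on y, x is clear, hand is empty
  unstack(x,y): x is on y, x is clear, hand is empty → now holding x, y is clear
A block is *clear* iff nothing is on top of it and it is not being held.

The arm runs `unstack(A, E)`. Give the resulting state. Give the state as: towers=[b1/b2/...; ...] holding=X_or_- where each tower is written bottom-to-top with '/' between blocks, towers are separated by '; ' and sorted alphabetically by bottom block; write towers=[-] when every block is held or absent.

before: towers=[D/F/C/B/G/E/A] holding=-
pre[unstack(A, E)]: on(A,E) yes, clear(A) yes, handempty yes
all met → apply unstack(A, E)
after:  towers=[D/F/C/B/G/E] holding=A

towers=[D/F/C/B/G/E] holding=A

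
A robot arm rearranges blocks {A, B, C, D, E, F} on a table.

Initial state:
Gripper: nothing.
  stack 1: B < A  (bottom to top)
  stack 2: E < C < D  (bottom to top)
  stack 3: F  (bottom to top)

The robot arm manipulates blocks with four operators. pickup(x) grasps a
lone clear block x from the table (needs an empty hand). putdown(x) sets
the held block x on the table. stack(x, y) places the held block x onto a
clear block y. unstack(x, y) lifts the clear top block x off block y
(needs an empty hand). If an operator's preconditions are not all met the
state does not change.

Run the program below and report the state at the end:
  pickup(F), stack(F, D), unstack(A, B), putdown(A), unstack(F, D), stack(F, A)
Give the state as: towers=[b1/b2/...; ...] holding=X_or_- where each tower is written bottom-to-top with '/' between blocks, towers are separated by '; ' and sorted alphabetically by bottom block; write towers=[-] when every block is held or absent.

step 1 (pickup(F)): towers=[B/A; E/C/D] holding=F
step 2 (stack(F, D)): towers=[B/A; E/C/D/F] holding=-
step 3 (unstack(A, B)): towers=[B; E/C/D/F] holding=A
step 4 (putdown(A)): towers=[A; B; E/C/D/F] holding=-
step 5 (unstack(F, D)): towers=[A; B; E/C/D] holding=F
step 6 (stack(F, A)): towers=[A/F; B; E/C/D] holding=-

towers=[A/F; B; E/C/D] holding=-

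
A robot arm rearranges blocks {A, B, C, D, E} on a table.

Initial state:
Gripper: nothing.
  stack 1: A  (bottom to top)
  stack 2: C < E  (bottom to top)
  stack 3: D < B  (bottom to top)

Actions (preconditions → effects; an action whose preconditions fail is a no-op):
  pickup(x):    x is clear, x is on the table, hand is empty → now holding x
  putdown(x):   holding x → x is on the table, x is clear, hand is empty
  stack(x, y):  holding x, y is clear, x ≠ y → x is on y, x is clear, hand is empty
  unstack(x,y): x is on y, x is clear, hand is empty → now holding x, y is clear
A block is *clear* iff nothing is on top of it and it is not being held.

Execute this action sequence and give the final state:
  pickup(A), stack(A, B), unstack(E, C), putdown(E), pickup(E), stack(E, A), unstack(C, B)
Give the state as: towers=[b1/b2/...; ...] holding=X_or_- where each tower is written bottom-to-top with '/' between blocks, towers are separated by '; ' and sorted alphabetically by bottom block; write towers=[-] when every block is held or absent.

step 1 (pickup(A)): towers=[C/E; D/B] holding=A
step 2 (stack(A, B)): towers=[C/E; D/B/A] holding=-
step 3 (unstack(E, C)): towers=[C; D/B/A] holding=E
step 4 (putdown(E)): towers=[C; D/B/A; E] holding=-
step 5 (pickup(E)): towers=[C; D/B/A] holding=E
step 6 (stack(E, A)): towers=[C; D/B/A/E] holding=-
step 7 (unstack(C, B)) [no-op]: towers=[C; D/B/A/E] holding=-

towers=[C; D/B/A/E] holding=-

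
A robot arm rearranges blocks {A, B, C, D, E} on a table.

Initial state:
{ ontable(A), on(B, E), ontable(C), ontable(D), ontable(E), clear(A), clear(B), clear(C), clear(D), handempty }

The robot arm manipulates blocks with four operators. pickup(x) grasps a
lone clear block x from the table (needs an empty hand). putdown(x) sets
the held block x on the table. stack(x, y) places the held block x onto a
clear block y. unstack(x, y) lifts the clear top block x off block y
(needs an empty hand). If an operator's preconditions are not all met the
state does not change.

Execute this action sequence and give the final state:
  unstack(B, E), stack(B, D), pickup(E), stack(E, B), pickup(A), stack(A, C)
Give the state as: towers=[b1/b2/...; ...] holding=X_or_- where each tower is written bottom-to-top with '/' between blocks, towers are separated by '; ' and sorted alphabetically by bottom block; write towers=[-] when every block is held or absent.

step 1 (unstack(B, E)): towers=[A; C; D; E] holding=B
step 2 (stack(B, D)): towers=[A; C; D/B; E] holding=-
step 3 (pickup(E)): towers=[A; C; D/B] holding=E
step 4 (stack(E, B)): towers=[A; C; D/B/E] holding=-
step 5 (pickup(A)): towers=[C; D/B/E] holding=A
step 6 (stack(A, C)): towers=[C/A; D/B/E] holding=-

towers=[C/A; D/B/E] holding=-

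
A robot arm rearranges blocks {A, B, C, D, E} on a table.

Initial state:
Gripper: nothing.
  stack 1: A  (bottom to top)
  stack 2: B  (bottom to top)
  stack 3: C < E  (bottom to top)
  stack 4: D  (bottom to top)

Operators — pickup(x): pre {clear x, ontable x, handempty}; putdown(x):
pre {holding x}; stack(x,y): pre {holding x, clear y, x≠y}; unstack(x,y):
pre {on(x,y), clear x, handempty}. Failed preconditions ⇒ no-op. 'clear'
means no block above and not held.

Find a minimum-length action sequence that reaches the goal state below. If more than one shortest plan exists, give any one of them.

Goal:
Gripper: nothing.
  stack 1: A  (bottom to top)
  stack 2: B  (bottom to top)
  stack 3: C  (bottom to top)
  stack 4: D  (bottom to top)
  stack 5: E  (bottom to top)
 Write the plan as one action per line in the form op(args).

step 1 (unstack(E, C)): towers=[A; B; C; D] holding=E
step 2 (putdown(E)): towers=[A; B; C; D; E] holding=-
goal check: towers=[A; B; C; D; E] holding=- — reached (length 2, optimal by BFS)

unstack(E, C)
putdown(E)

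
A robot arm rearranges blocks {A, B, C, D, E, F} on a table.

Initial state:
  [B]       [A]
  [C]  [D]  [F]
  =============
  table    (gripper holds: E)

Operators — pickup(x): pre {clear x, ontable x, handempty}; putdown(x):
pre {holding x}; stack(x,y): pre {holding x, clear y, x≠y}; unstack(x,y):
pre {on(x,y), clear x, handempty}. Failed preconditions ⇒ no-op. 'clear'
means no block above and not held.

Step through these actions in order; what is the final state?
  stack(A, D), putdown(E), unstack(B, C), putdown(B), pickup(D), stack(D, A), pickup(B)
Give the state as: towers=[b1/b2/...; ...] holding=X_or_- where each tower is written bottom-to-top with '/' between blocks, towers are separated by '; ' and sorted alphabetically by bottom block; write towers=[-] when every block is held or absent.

towers=[C; E; F/A/D] holding=B

step 1 (stack(A, D)) [no-op]: towers=[C/B; D; F/A] holding=E
step 2 (putdown(E)): towers=[C/B; D; E; F/A] holding=-
step 3 (unstack(B, C)): towers=[C; D; E; F/A] holding=B
step 4 (putdown(B)): towers=[B; C; D; E; F/A] holding=-
step 5 (pickup(D)): towers=[B; C; E; F/A] holding=D
step 6 (stack(D, A)): towers=[B; C; E; F/A/D] holding=-
step 7 (pickup(B)): towers=[C; E; F/A/D] holding=B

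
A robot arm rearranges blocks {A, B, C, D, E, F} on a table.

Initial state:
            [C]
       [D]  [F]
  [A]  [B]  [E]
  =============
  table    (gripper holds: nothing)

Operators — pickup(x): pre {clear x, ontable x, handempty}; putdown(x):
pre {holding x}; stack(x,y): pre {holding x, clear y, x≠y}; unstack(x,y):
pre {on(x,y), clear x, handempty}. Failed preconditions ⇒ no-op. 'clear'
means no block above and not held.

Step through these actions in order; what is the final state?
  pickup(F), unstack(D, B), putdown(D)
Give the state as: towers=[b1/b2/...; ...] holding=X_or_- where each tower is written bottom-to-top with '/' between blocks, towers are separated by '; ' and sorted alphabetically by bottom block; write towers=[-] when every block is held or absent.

step 1 (pickup(F)) [no-op]: towers=[A; B/D; E/F/C] holding=-
step 2 (unstack(D, B)): towers=[A; B; E/F/C] holding=D
step 3 (putdown(D)): towers=[A; B; D; E/F/C] holding=-

towers=[A; B; D; E/F/C] holding=-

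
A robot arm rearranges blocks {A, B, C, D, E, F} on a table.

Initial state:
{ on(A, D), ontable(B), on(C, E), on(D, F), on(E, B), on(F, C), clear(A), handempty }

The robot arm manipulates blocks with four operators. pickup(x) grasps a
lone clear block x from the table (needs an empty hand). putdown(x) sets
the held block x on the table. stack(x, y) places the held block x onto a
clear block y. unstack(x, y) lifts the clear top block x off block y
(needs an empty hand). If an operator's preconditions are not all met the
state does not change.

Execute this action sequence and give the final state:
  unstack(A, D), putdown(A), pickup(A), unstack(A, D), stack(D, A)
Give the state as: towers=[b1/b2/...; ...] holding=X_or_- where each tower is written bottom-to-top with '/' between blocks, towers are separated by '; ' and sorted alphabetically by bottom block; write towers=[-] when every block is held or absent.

towers=[B/E/C/F/D] holding=A

step 1 (unstack(A, D)): towers=[B/E/C/F/D] holding=A
step 2 (putdown(A)): towers=[A; B/E/C/F/D] holding=-
step 3 (pickup(A)): towers=[B/E/C/F/D] holding=A
step 4 (unstack(A, D)) [no-op]: towers=[B/E/C/F/D] holding=A
step 5 (stack(D, A)) [no-op]: towers=[B/E/C/F/D] holding=A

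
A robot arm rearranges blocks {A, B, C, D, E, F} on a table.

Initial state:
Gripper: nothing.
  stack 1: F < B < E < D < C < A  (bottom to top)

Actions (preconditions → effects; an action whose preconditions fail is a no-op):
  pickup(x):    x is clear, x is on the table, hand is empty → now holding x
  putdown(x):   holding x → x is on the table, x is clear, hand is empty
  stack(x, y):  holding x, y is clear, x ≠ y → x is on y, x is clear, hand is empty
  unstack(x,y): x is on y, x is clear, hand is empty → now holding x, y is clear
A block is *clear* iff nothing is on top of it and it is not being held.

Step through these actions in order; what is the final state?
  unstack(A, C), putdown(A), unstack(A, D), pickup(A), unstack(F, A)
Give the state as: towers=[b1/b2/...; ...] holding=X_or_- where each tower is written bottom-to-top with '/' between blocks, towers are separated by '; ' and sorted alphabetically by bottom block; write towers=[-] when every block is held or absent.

towers=[F/B/E/D/C] holding=A

step 1 (unstack(A, C)): towers=[F/B/E/D/C] holding=A
step 2 (putdown(A)): towers=[A; F/B/E/D/C] holding=-
step 3 (unstack(A, D)) [no-op]: towers=[A; F/B/E/D/C] holding=-
step 4 (pickup(A)): towers=[F/B/E/D/C] holding=A
step 5 (unstack(F, A)) [no-op]: towers=[F/B/E/D/C] holding=A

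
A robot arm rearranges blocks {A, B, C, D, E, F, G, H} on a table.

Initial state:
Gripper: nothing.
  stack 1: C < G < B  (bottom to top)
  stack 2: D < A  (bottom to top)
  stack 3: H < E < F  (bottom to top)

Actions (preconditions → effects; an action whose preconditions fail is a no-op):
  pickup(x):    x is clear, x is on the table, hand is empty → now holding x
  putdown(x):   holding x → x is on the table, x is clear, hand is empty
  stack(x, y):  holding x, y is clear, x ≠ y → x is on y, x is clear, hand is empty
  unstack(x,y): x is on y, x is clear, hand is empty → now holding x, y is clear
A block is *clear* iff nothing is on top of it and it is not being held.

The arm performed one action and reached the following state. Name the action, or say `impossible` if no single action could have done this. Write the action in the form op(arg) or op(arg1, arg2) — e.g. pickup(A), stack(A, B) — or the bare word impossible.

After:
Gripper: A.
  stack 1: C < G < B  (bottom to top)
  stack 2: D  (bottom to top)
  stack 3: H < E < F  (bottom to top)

target: towers=[C/G/B; D; H/E/F] holding=A
     unstack(A, D) → towers=[C/G/B; D; H/E/F] holding=A  ← match
     unstack(B, G) → towers=[C/G; D/A; H/E/F] holding=B
     unstack(F, E) → towers=[C/G/B; D/A; H/E] holding=F

unstack(A, D)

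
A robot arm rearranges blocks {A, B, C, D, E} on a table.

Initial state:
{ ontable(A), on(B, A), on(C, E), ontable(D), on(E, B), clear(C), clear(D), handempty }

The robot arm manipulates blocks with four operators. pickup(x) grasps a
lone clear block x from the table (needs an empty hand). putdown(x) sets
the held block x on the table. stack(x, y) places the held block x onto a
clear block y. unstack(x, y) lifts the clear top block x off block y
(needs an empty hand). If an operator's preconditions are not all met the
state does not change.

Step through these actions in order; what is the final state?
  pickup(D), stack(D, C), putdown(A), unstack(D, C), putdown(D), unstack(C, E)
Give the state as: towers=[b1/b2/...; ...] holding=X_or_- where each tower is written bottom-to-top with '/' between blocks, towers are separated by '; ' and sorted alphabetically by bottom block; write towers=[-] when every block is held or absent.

step 1 (pickup(D)): towers=[A/B/E/C] holding=D
step 2 (stack(D, C)): towers=[A/B/E/C/D] holding=-
step 3 (putdown(A)) [no-op]: towers=[A/B/E/C/D] holding=-
step 4 (unstack(D, C)): towers=[A/B/E/C] holding=D
step 5 (putdown(D)): towers=[A/B/E/C; D] holding=-
step 6 (unstack(C, E)): towers=[A/B/E; D] holding=C

towers=[A/B/E; D] holding=C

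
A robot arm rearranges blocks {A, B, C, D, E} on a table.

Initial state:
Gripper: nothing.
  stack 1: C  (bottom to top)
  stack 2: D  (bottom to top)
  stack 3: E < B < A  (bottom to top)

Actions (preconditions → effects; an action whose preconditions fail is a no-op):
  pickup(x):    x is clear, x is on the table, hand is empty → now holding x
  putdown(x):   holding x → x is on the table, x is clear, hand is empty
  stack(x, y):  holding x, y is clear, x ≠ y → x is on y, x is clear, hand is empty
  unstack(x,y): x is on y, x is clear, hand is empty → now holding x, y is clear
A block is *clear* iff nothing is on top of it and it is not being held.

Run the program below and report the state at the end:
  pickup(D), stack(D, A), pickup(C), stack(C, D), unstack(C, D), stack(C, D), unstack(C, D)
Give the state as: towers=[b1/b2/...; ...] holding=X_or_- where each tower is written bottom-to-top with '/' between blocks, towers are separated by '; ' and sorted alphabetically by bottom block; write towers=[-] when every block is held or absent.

towers=[E/B/A/D] holding=C

step 1 (pickup(D)): towers=[C; E/B/A] holding=D
step 2 (stack(D, A)): towers=[C; E/B/A/D] holding=-
step 3 (pickup(C)): towers=[E/B/A/D] holding=C
step 4 (stack(C, D)): towers=[E/B/A/D/C] holding=-
step 5 (unstack(C, D)): towers=[E/B/A/D] holding=C
step 6 (stack(C, D)): towers=[E/B/A/D/C] holding=-
step 7 (unstack(C, D)): towers=[E/B/A/D] holding=C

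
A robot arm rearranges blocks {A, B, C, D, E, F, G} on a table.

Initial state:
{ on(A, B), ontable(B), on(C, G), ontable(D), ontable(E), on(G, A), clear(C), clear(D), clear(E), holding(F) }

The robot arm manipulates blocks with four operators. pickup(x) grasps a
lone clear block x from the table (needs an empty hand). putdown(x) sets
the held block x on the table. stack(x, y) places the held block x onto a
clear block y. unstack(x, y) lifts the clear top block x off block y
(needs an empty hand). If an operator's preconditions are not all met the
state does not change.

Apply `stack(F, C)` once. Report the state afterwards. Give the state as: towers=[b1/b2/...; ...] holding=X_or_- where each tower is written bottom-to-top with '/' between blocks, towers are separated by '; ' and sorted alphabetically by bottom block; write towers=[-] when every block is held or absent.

towers=[B/A/G/C/F; D; E] holding=-

before: towers=[B/A/G/C; D; E] holding=F
pre[stack(F, C)]: holding(F) ok, clear(C) ok, F≠C ok
all met → apply stack(F, C)
after:  towers=[B/A/G/C/F; D; E] holding=-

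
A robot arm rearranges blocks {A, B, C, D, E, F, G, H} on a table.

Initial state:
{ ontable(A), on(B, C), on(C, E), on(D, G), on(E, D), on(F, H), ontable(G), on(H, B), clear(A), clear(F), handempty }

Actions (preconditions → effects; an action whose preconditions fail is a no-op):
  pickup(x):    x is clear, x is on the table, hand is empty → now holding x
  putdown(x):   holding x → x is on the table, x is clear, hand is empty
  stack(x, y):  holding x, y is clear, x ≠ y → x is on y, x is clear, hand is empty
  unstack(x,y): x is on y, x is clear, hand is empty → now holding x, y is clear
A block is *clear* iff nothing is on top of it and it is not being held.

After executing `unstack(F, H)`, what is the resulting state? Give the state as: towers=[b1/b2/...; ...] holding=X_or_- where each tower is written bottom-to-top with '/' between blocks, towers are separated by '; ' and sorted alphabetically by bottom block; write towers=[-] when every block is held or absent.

towers=[A; G/D/E/C/B/H] holding=F

before: towers=[A; G/D/E/C/B/H/F] holding=-
pre[unstack(F, H)]: on(F,H) ✓, clear(F) ✓, handempty ✓
all met → apply unstack(F, H)
after:  towers=[A; G/D/E/C/B/H] holding=F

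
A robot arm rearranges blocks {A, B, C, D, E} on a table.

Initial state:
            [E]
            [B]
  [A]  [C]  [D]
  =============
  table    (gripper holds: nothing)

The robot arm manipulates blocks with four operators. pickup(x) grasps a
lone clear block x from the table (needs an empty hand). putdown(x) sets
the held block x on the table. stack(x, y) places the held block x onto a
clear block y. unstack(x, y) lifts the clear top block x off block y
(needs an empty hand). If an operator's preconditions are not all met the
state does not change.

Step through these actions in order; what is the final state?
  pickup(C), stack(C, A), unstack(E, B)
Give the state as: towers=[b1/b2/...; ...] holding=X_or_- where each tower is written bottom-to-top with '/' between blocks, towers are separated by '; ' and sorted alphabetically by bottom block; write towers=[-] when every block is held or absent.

step 1 (pickup(C)): towers=[A; D/B/E] holding=C
step 2 (stack(C, A)): towers=[A/C; D/B/E] holding=-
step 3 (unstack(E, B)): towers=[A/C; D/B] holding=E

towers=[A/C; D/B] holding=E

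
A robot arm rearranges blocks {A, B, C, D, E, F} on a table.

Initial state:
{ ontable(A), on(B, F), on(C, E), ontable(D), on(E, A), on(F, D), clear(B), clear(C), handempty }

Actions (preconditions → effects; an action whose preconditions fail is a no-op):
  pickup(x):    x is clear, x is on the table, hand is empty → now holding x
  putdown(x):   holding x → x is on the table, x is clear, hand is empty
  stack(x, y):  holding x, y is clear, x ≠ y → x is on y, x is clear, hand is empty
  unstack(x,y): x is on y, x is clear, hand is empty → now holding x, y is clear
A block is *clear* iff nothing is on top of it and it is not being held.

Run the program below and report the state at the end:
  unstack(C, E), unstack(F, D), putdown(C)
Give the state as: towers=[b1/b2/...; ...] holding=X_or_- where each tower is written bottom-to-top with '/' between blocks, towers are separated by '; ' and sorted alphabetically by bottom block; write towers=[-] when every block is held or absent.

towers=[A/E; C; D/F/B] holding=-

step 1 (unstack(C, E)): towers=[A/E; D/F/B] holding=C
step 2 (unstack(F, D)) [no-op]: towers=[A/E; D/F/B] holding=C
step 3 (putdown(C)): towers=[A/E; C; D/F/B] holding=-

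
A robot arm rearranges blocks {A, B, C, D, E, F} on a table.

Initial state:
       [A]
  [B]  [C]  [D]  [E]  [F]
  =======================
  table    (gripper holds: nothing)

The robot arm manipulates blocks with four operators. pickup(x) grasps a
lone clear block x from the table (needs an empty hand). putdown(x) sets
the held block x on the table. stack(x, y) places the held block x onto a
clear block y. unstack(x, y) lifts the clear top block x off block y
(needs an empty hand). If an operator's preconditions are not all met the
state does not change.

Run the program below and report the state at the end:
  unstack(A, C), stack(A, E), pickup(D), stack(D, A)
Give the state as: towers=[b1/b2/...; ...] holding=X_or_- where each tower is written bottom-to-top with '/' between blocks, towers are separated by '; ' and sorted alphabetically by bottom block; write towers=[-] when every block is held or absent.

step 1 (unstack(A, C)): towers=[B; C; D; E; F] holding=A
step 2 (stack(A, E)): towers=[B; C; D; E/A; F] holding=-
step 3 (pickup(D)): towers=[B; C; E/A; F] holding=D
step 4 (stack(D, A)): towers=[B; C; E/A/D; F] holding=-

towers=[B; C; E/A/D; F] holding=-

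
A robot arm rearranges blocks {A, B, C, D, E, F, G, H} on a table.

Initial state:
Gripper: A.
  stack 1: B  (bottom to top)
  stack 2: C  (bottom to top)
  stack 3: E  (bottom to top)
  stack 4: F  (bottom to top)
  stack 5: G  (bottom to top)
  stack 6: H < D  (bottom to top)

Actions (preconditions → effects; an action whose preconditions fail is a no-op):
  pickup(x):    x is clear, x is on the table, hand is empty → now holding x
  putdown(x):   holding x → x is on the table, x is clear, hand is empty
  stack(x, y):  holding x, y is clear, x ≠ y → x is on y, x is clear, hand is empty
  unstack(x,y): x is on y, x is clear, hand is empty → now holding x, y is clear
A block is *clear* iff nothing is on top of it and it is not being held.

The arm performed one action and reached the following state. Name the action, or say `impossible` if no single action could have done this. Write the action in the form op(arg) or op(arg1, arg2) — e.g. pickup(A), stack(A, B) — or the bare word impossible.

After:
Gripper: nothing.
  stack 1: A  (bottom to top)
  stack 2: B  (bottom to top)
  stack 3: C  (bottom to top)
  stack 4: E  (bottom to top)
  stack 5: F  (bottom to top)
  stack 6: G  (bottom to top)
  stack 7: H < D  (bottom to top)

target: towers=[A; B; C; E; F; G; H/D] holding=-
        putdown(A) → towers=[A; B; C; E; F; G; H/D] holding=-  ← match
       stack(A, G) → towers=[B; C; E; F; G/A; H/D] holding=-
       stack(A, E) → towers=[B; C; E/A; F; G; H/D] holding=-
       stack(A, B) → towers=[B/A; C; E; F; G; H/D] holding=-
       stack(A, F) → towers=[B; C; E; F/A; G; H/D] holding=-
       stack(A, D) → towers=[B; C; E; F; G; H/D/A] holding=-
       stack(A, C) → towers=[B; C/A; E; F; G; H/D] holding=-

putdown(A)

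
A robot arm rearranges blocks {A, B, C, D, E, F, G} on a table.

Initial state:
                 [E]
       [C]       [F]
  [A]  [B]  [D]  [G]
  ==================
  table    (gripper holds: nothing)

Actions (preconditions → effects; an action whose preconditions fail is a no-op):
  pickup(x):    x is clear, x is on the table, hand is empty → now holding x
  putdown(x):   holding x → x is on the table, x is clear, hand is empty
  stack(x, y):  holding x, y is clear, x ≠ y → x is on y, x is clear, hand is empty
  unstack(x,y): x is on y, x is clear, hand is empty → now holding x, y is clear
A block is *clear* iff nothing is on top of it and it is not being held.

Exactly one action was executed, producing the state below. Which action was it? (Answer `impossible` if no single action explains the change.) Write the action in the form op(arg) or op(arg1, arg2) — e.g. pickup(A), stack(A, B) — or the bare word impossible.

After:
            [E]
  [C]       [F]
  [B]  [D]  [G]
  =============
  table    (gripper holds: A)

target: towers=[B/C; D; G/F/E] holding=A
         pickup(D) → towers=[A; B/C; G/F/E] holding=D
         pickup(A) → towers=[B/C; D; G/F/E] holding=A  ← match
     unstack(E, F) → towers=[A; B/C; D; G/F] holding=E
     unstack(C, B) → towers=[A; B; D; G/F/E] holding=C

pickup(A)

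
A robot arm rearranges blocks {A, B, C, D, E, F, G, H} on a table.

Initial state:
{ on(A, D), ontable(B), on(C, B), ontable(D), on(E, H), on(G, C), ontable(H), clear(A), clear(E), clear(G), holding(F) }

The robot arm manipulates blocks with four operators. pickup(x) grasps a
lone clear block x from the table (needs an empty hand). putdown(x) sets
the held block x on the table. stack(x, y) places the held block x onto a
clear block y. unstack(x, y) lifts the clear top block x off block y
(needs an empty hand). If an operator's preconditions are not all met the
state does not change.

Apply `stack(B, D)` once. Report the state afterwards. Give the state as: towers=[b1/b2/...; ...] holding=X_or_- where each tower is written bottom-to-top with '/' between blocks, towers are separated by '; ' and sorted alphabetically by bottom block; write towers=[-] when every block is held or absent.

before: towers=[B/C/G; D/A; H/E] holding=F
pre[stack(B, D)]: holding(B) fail, clear(D) fail, B≠D ok
holding(B), clear(D) unmet → stack(B, D) is a no-op
after:  towers=[B/C/G; D/A; H/E] holding=F

towers=[B/C/G; D/A; H/E] holding=F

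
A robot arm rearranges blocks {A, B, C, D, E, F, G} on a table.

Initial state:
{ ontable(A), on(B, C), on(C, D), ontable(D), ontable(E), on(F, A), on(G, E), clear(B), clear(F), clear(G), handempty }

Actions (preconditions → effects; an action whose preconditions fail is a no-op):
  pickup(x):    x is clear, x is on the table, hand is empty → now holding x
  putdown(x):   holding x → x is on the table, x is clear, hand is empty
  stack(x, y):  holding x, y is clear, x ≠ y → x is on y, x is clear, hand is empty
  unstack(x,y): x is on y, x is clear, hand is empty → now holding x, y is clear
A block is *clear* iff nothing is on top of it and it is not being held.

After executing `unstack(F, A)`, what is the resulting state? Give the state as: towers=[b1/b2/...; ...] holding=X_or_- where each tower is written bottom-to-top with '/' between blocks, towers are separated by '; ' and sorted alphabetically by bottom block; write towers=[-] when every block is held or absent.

towers=[A; D/C/B; E/G] holding=F

before: towers=[A/F; D/C/B; E/G] holding=-
pre[unstack(F, A)]: on(F,A) ✓, clear(F) ✓, handempty ✓
all met → apply unstack(F, A)
after:  towers=[A; D/C/B; E/G] holding=F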